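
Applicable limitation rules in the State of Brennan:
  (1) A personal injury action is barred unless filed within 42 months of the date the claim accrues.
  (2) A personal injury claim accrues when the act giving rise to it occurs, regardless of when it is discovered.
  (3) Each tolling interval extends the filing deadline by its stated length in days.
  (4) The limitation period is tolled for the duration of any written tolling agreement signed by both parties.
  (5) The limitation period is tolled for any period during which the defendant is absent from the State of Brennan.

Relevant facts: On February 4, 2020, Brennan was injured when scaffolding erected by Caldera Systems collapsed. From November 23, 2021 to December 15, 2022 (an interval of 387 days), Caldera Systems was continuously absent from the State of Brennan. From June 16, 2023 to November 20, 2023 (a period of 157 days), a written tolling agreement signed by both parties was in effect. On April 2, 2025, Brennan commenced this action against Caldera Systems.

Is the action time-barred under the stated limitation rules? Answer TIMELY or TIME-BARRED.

TIME-BARRED

The claim accrued on February 4, 2020, when the wrongful act occurred.
Adding the 42 months base period to February 4, 2020 gives a deadline of August 4, 2023, before any tolling.
The period was tolled for 387 days by the defendant's absence from the jurisdiction (November 23, 2021 to December 15, 2022), pushing the deadline to August 25, 2024.
The period was tolled for 157 days by the written tolling agreement (June 16, 2023 to November 20, 2023), pushing the deadline to January 29, 2025.
Filing on April 2, 2025 missed the January 29, 2025 deadline — the action is time-barred.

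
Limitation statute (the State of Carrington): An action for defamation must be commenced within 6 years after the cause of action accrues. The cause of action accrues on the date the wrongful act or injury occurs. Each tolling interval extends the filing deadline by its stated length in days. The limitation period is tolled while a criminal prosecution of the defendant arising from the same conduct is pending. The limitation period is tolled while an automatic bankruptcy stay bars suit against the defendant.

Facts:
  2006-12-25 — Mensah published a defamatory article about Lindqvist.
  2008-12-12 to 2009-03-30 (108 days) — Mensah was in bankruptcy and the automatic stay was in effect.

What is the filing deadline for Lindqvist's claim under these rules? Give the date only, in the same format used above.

2013-04-12

The cause of action accrued on 2006-12-25, the date of the act.
Adding the 6 years base period to 2006-12-25 gives a deadline of 2012-12-25, before any tolling.
The period was tolled for 108 days by the automatic bankruptcy stay (2008-12-12 to 2009-03-30), pushing the deadline to 2013-04-12.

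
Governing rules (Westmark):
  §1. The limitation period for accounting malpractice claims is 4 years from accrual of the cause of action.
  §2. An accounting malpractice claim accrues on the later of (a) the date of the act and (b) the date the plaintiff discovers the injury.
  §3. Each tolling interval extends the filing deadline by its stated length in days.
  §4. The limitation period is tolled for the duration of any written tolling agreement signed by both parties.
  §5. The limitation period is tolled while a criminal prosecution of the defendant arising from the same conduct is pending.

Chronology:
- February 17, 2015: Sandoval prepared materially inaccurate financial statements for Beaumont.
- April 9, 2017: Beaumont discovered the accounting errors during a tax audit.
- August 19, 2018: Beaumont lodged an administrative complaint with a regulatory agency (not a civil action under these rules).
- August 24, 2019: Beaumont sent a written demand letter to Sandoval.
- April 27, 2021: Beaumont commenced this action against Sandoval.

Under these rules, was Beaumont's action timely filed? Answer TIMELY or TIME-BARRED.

Because discovery on April 9, 2017 post-dates the February 17, 2015 act, accrual under the later-of rule falls on April 9, 2017.
The untolled deadline — 4 years after April 9, 2017 — is April 9, 2021.
None of the other events listed affects the running of the period under the stated rules.
Beaumont filed on April 27, 2021, after the April 9, 2021 deadline, so the action is time-barred.

TIME-BARRED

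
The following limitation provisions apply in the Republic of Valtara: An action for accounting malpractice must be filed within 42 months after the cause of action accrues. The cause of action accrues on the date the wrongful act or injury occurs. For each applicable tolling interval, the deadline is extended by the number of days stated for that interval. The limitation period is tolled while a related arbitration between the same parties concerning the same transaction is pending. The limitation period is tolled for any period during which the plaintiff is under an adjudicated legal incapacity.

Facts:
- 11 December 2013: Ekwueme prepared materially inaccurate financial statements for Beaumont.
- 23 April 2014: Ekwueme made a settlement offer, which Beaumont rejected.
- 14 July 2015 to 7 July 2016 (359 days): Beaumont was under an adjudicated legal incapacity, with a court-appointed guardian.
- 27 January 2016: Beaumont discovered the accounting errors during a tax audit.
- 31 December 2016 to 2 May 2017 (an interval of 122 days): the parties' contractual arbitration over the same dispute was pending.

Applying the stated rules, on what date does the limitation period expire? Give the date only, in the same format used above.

The claim accrued on 11 December 2013, when the wrongful act occurred; under the stated occurrence rule the 27 January 2016 discovery does not delay accrual.
The untolled deadline — 42 months after 11 December 2013 — is 11 June 2017.
The plaintiff's legal incapacity from 14 July 2015 to 7 July 2016 tolled the period for 359 days, extending the deadline to 5 June 2018.
The period was tolled for 122 days by the pending related arbitration (31 December 2016 to 2 May 2017), pushing the deadline to 5 October 2018.
The other events in the timeline have no effect on the limitation period under the stated rules.

5 October 2018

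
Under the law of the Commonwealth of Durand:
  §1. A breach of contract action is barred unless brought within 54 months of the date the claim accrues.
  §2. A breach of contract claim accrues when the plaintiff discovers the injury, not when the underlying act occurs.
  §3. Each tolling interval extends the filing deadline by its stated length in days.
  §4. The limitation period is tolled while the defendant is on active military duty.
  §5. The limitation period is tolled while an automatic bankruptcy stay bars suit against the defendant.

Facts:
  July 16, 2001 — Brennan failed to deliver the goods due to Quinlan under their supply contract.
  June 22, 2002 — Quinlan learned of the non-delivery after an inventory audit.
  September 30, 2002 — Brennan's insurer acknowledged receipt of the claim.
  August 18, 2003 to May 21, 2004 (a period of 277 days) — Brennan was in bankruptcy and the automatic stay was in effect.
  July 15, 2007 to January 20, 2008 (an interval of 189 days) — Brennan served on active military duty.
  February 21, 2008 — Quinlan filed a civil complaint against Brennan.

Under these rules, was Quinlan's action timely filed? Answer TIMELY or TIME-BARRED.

TIMELY

Accrual is tied to discovery, so the period began on June 22, 2002 rather than on July 16, 2001 when the act occurred.
Adding the 54 months base period to June 22, 2002 gives a deadline of December 22, 2006, before any tolling.
The period was tolled for 277 days by the automatic bankruptcy stay (August 18, 2003 to May 21, 2004), pushing the deadline to September 25, 2007.
The period was tolled for 189 days by the defendant's active military service (July 15, 2007 to January 20, 2008), pushing the deadline to April 1, 2008.
Nothing else in the chronology tolls or restarts the period.
Quinlan filed on February 21, 2008, before the April 1, 2008 deadline, so the action is timely.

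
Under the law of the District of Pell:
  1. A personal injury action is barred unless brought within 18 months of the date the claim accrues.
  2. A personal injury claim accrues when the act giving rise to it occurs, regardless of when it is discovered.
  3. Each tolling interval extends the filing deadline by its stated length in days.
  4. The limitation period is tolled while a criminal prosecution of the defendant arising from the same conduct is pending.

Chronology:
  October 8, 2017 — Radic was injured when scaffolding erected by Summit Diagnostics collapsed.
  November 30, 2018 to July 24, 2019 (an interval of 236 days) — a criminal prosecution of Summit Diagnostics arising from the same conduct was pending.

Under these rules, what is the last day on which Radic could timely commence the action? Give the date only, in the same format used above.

The limitation period began to run on October 8, 2017.
18 months from October 8, 2017 is April 8, 2019.
The pending criminal prosecution from November 30, 2018 to July 24, 2019 tolled the period for 236 days, extending the deadline to November 30, 2019.

November 30, 2019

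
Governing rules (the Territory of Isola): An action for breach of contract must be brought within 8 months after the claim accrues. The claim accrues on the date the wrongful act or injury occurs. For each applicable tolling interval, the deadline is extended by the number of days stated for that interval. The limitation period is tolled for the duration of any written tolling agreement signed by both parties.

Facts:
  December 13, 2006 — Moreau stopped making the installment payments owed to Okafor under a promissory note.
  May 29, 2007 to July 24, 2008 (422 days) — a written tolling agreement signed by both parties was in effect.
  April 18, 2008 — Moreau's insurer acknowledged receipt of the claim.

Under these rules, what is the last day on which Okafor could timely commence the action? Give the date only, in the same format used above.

The claim accrued on December 13, 2006, when the wrongful act occurred.
The untolled deadline — 8 months after December 13, 2006 — is August 13, 2007.
The written tolling agreement from May 29, 2007 to July 24, 2008 tolled the period for 422 days, extending the deadline to October 8, 2008.
None of the other events listed affects the running of the period under the stated rules.

October 8, 2008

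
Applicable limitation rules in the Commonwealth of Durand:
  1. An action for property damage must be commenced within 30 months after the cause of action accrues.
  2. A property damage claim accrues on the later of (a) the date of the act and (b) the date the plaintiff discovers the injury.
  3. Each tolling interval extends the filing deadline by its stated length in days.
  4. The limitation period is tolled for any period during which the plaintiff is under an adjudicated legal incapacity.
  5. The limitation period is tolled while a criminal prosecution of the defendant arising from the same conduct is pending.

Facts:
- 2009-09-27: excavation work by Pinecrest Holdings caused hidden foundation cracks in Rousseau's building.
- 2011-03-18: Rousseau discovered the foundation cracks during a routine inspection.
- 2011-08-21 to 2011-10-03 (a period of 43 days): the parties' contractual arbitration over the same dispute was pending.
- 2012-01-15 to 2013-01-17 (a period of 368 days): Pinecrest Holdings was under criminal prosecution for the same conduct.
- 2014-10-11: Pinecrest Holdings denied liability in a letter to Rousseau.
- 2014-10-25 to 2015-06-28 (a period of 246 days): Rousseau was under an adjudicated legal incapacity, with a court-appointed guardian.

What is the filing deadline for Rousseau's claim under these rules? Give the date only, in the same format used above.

Taking the later of the act (2009-09-27) and discovery (2011-03-18), the claim accrued on 2011-03-18.
Adding the 30 months base period to 2011-03-18 gives a deadline of 2013-09-18, before any tolling.
The pending criminal prosecution from 2012-01-15 to 2013-01-17 tolled the period for 368 days, extending the deadline to 2014-09-21.
The plaintiff's legal incapacity starting 2014-10-25 came too late — the period had run on 2014-09-21 — and so does not extend the deadline.
No stated provision tolls the period for a pending arbitration, so the interval from 2011-08-21 to 2011-10-03 has no effect on the deadline.
Nothing else in the chronology tolls or restarts the period.

2014-09-21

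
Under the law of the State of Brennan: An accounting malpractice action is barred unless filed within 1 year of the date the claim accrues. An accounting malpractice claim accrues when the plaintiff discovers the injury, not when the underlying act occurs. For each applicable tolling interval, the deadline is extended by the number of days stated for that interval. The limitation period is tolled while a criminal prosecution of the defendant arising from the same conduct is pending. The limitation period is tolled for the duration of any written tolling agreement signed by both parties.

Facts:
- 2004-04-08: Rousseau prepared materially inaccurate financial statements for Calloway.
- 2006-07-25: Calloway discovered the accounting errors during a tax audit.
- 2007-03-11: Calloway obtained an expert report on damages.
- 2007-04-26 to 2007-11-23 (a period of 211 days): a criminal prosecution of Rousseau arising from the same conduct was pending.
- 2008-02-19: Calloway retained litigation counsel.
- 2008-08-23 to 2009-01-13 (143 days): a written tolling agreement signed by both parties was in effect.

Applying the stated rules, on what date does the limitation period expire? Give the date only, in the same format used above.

Under the discovery rule, the claim accrued on 2006-07-25, when Calloway discovered the injury — not on the 2004-04-08 date of the underlying act.
Adding the 1 year base period to 2006-07-25 gives a deadline of 2007-07-25, before any tolling.
The period was tolled for 211 days by the pending criminal prosecution (2007-04-26 to 2007-11-23), pushing the deadline to 2008-02-21.
By the time the written tolling agreement began on 2008-08-23, the limitation period had already expired on 2008-02-21; that interval cannot revive it.
None of the other events listed affects the running of the period under the stated rules.

2008-02-21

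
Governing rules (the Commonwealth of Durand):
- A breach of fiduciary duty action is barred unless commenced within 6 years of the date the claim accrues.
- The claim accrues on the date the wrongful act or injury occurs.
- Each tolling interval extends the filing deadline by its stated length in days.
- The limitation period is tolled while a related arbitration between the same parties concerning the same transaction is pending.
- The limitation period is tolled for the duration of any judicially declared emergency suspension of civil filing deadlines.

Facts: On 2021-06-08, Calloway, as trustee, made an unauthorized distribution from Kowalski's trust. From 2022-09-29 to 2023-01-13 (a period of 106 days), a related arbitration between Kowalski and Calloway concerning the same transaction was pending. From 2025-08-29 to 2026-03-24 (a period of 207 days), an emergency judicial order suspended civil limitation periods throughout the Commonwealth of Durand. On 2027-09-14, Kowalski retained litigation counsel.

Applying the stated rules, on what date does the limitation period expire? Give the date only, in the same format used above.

2028-04-16

The limitation period began to run on 2021-06-08.
Adding the 6 years base period to 2021-06-08 gives a deadline of 2027-06-08, before any tolling.
The period was tolled for 106 days by the pending related arbitration (2022-09-29 to 2023-01-13), pushing the deadline to 2027-09-22.
The emergency suspension of filing deadlines from 2025-08-29 to 2026-03-24 tolled the period for 207 days, extending the deadline to 2028-04-16.
The other events in the timeline have no effect on the limitation period under the stated rules.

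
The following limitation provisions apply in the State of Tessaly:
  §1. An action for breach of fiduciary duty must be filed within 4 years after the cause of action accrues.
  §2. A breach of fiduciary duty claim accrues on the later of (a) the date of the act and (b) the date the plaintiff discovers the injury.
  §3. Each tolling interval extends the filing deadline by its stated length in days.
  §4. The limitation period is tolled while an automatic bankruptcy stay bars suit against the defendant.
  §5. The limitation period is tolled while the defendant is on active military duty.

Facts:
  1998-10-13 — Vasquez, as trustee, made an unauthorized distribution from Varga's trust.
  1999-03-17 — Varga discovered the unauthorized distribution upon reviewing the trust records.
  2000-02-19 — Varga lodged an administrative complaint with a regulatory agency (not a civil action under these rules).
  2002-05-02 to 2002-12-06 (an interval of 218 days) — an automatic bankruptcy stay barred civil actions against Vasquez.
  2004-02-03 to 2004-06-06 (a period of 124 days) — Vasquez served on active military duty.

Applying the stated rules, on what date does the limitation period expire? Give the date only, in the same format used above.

2003-10-21

The claim accrued on 1999-03-17 — the later of the 1998-10-13 act and the 1999-03-17 discovery.
4 years from 1999-03-17 is 2003-03-17.
Because the automatic bankruptcy stay ran from 2002-05-02 to 2002-12-06, the deadline is extended by 218 days to 2003-10-21.
The defendant's active military service starting 2004-02-03 came too late — the period had run on 2003-10-21 — and so does not extend the deadline.
Nothing else in the chronology tolls or restarts the period.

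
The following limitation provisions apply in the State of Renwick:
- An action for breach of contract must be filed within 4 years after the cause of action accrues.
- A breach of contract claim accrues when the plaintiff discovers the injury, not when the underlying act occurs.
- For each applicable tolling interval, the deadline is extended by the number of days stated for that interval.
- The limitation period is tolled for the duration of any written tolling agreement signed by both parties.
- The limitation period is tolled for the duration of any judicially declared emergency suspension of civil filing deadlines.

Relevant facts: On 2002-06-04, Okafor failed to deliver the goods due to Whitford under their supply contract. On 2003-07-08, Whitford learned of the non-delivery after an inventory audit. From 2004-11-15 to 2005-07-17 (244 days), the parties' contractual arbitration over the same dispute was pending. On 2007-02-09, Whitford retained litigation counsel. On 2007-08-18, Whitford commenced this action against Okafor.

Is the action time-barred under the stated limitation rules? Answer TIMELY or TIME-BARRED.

TIME-BARRED

Under the discovery rule, the claim accrued on 2003-07-08, when Whitford discovered the injury — not on the 2002-06-04 date of the underlying act.
The untolled deadline — 4 years after 2003-07-08 — is 2007-07-08.
No stated provision tolls the period for a pending arbitration, so the interval from 2004-11-15 to 2005-07-17 has no effect on the deadline.
None of the other events listed affects the running of the period under the stated rules.
Filing on 2007-08-18 missed the 2007-07-08 deadline — the action is time-barred.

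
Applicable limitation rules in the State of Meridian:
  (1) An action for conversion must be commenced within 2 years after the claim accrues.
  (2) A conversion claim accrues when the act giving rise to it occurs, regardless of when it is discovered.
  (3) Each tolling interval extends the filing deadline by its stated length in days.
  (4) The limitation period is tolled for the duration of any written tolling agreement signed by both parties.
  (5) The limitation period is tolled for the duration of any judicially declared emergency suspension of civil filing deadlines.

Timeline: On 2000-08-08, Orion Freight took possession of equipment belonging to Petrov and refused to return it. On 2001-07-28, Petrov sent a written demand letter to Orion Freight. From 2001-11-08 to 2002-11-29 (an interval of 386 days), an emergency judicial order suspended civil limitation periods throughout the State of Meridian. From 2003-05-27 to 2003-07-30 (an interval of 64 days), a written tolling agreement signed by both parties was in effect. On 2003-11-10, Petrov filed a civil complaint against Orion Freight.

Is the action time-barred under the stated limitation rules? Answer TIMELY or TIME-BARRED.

The claim accrued on 2000-08-08, when the wrongful act occurred.
The untolled deadline — 2 years after 2000-08-08 — is 2002-08-08.
The period was tolled for 386 days by the emergency suspension of filing deadlines (2001-11-08 to 2002-11-29), pushing the deadline to 2003-08-29.
The written tolling agreement from 2003-05-27 to 2003-07-30 tolled the period for 64 days, extending the deadline to 2003-11-01.
The other events in the timeline have no effect on the limitation period under the stated rules.
The 2003-11-10 filing falls after the 2003-11-01 deadline; the claim is time-barred.

TIME-BARRED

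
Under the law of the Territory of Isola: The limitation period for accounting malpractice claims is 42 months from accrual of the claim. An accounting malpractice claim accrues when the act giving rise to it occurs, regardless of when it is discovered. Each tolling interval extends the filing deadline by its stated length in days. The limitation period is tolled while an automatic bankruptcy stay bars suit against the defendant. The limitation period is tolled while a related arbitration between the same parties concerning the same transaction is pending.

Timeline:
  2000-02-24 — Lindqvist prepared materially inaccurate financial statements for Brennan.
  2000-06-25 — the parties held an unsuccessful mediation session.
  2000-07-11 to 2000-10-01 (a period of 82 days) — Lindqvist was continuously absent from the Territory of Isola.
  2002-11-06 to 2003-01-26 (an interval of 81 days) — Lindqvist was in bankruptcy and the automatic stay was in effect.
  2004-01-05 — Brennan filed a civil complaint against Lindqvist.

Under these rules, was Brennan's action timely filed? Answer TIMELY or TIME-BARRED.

TIME-BARRED

The claim accrued on 2000-02-24, the date of the act.
The untolled deadline — 42 months after 2000-02-24 — is 2003-08-24.
The automatic bankruptcy stay from 2002-11-06 to 2003-01-26 tolled the period for 81 days, extending the deadline to 2003-11-13.
The defendant's absence from the jurisdiction from 2000-07-11 to 2000-10-01 does not toll the period, because no stated rule makes the defendant's absence a tolling event.
Nothing else in the chronology tolls or restarts the period.
Filing on 2004-01-05 missed the 2003-11-13 deadline — the action is time-barred.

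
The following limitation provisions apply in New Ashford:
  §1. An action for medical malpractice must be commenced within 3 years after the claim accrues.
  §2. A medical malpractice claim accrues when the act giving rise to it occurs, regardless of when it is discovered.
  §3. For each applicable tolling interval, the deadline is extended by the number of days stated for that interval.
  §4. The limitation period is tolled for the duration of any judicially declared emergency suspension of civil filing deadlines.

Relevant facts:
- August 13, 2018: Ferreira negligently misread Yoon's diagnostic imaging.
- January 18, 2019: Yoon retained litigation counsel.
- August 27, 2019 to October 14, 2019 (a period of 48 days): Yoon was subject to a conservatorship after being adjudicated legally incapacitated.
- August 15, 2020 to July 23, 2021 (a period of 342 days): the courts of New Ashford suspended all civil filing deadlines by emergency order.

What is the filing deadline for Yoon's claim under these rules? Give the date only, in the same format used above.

July 21, 2022

The claim accrued on August 13, 2018, when the wrongful act occurred.
Adding the 3 years base period to August 13, 2018 gives a deadline of August 13, 2021, before any tolling.
The period was tolled for 342 days by the emergency suspension of filing deadlines (August 15, 2020 to July 23, 2021), pushing the deadline to July 21, 2022.
Although the plaintiff's incapacity ran from August 27, 2019 to October 14, 2019, the stated rules do not make that a tolling event, so it is disregarded.
The other events in the timeline have no effect on the limitation period under the stated rules.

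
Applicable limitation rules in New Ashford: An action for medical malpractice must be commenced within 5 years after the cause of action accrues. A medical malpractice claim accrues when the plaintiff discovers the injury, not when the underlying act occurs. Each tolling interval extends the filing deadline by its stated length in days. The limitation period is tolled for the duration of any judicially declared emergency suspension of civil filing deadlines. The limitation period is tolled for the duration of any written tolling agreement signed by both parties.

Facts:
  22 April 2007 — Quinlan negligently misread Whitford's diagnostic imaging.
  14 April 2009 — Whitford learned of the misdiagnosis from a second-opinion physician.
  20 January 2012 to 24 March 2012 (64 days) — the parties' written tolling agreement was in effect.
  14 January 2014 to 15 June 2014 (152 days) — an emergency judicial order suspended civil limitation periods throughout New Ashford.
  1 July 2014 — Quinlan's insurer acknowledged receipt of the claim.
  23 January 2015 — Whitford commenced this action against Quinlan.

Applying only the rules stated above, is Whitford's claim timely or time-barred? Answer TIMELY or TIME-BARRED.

Under the discovery rule, the claim accrued on 14 April 2009, when Whitford discovered the injury — not on the 22 April 2007 date of the underlying act.
The untolled deadline — 5 years after 14 April 2009 — is 14 April 2014.
Because the written tolling agreement ran from 20 January 2012 to 24 March 2012, the deadline is extended by 64 days to 17 June 2014.
Because the emergency suspension of filing deadlines ran from 14 January 2014 to 15 June 2014, the deadline is extended by 152 days to 16 November 2014.
None of the other events listed affects the running of the period under the stated rules.
Whitford filed on 23 January 2015, after the 16 November 2014 deadline, so the action is time-barred.

TIME-BARRED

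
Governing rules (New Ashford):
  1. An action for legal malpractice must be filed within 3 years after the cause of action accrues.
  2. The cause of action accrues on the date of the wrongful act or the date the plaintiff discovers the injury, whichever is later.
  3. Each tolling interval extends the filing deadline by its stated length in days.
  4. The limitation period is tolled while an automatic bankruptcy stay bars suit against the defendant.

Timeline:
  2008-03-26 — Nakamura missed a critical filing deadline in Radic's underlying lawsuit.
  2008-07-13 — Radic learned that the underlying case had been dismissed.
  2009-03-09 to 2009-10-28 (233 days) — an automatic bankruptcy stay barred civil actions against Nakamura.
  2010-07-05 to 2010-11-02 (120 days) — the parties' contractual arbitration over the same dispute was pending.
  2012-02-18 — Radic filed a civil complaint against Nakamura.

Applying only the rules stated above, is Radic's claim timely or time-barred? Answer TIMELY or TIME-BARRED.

Taking the later of the act (2008-03-26) and discovery (2008-07-13), the claim accrued on 2008-07-13.
3 years from 2008-07-13 is 2011-07-13.
The automatic bankruptcy stay from 2009-03-09 to 2009-10-28 tolled the period for 233 days, extending the deadline to 2012-03-02.
The pending related arbitration from 2010-07-05 to 2010-11-02 does not toll the period, because no stated rule makes a pending arbitration a tolling event.
Radic filed on 2012-02-18, before the 2012-03-02 deadline, so the action is timely.

TIMELY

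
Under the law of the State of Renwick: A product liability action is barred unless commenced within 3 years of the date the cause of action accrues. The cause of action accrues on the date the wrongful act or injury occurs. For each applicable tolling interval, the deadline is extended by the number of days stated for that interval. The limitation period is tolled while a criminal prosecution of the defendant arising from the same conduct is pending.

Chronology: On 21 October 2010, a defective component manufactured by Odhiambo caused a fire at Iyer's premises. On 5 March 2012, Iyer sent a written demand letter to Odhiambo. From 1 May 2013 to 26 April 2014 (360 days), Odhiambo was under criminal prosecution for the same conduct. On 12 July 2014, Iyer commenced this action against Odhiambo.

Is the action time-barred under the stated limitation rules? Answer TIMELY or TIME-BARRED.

The limitation period began to run on 21 October 2010.
Adding the 3 years base period to 21 October 2010 gives a deadline of 21 October 2013, before any tolling.
Because the pending criminal prosecution ran from 1 May 2013 to 26 April 2014, the deadline is extended by 360 days to 16 October 2014.
None of the other events listed affects the running of the period under the stated rules.
Iyer filed on 12 July 2014, before the 16 October 2014 deadline, so the action is timely.

TIMELY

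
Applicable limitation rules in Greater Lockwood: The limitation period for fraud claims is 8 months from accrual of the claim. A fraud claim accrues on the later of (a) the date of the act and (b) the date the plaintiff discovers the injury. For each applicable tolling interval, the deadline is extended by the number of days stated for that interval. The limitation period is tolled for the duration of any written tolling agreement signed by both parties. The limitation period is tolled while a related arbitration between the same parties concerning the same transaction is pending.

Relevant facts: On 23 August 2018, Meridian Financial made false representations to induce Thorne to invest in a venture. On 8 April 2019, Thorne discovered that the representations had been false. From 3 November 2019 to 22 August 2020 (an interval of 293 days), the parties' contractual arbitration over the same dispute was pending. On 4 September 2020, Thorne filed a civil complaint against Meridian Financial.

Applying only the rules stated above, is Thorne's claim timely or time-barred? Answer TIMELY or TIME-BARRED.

TIMELY

The claim accrued on 8 April 2019 — the later of the 23 August 2018 act and the 8 April 2019 discovery.
Adding the 8 months base period to 8 April 2019 gives a deadline of 8 December 2019, before any tolling.
The period was tolled for 293 days by the pending related arbitration (3 November 2019 to 22 August 2020), pushing the deadline to 26 September 2020.
The 4 September 2020 filing precedes the 26 September 2020 deadline; the claim is timely.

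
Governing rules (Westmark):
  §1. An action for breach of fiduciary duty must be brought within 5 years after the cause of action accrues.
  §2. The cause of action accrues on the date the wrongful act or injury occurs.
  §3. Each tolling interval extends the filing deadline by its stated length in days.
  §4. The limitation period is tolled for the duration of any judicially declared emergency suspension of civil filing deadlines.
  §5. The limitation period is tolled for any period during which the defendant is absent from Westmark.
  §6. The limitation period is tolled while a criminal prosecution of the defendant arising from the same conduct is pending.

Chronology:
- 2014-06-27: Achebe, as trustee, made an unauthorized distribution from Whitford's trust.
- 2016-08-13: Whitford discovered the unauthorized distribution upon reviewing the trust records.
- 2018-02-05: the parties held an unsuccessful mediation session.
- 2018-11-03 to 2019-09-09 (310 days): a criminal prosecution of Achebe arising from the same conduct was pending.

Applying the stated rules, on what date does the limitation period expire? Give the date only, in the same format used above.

The claim accrued on 2014-06-27, when the wrongful act occurred; under the stated occurrence rule the 2016-08-13 discovery does not delay accrual.
5 years from 2014-06-27 is 2019-06-27.
The period was tolled for 310 days by the pending criminal prosecution (2018-11-03 to 2019-09-09), pushing the deadline to 2020-05-02.
The other events in the timeline have no effect on the limitation period under the stated rules.

2020-05-02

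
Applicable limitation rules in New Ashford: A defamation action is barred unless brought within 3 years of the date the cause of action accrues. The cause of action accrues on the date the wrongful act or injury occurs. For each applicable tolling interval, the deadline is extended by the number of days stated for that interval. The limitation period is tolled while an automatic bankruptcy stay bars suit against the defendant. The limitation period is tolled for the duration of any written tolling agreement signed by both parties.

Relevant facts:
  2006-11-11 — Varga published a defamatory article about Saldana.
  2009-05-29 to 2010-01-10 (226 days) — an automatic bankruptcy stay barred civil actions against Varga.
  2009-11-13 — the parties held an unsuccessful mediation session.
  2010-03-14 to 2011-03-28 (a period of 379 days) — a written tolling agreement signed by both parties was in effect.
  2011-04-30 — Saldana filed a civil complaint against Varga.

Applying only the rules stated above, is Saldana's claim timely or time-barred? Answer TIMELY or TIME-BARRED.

The limitation period began to run on 2006-11-11.
The untolled deadline — 3 years after 2006-11-11 — is 2009-11-11.
The automatic bankruptcy stay from 2009-05-29 to 2010-01-10 tolled the period for 226 days, extending the deadline to 2010-06-25.
The period was tolled for 379 days by the written tolling agreement (2010-03-14 to 2011-03-28), pushing the deadline to 2011-07-09.
Nothing else in the chronology tolls or restarts the period.
Filing on 2011-04-30 beat the 2011-07-09 deadline — the action is timely.

TIMELY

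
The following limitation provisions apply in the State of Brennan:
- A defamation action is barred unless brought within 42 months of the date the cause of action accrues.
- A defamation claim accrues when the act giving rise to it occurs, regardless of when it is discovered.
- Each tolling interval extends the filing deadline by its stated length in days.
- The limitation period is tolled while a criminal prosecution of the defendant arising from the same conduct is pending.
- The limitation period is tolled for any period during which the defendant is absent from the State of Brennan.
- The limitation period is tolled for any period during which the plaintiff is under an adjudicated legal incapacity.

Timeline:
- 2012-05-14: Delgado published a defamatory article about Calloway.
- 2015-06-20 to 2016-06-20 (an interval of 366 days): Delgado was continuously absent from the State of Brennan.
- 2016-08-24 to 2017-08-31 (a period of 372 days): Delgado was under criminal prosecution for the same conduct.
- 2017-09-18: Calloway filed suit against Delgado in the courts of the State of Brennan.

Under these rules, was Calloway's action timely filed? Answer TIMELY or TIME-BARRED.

The claim accrued on 2012-05-14, when the wrongful act occurred.
The untolled deadline — 42 months after 2012-05-14 — is 2015-11-14.
Because the defendant's absence from the jurisdiction ran from 2015-06-20 to 2016-06-20, the deadline is extended by 366 days to 2016-11-14.
The period was tolled for 372 days by the pending criminal prosecution (2016-08-24 to 2017-08-31), pushing the deadline to 2017-11-21.
The 2017-09-18 filing precedes the 2017-11-21 deadline; the claim is timely.

TIMELY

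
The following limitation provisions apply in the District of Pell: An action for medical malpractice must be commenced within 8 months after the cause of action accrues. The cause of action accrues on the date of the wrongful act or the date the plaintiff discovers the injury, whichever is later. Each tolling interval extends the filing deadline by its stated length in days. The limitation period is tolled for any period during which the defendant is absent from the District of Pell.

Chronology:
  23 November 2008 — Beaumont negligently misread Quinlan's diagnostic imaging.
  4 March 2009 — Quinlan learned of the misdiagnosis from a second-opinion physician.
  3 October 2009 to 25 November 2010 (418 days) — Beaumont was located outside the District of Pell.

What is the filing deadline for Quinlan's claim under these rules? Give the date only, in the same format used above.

27 December 2010

Because discovery on 4 March 2009 post-dates the 23 November 2008 act, accrual under the later-of rule falls on 4 March 2009.
The untolled deadline — 8 months after 4 March 2009 — is 4 November 2009.
Because the defendant's absence from the jurisdiction ran from 3 October 2009 to 25 November 2010, the deadline is extended by 418 days to 27 December 2010.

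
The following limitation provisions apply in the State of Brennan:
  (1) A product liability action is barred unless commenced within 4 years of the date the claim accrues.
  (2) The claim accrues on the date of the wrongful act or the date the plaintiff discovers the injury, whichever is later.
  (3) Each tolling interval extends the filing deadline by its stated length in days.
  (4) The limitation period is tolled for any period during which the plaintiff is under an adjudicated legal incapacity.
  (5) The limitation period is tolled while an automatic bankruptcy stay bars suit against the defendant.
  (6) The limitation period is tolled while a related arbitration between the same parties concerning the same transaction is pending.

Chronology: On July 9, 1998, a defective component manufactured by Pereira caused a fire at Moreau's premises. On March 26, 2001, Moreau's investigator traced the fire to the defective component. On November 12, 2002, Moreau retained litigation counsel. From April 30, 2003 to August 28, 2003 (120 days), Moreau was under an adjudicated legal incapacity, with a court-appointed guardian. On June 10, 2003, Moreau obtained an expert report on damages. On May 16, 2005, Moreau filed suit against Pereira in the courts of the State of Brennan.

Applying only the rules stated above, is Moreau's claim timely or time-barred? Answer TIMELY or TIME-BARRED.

TIMELY

The claim accrued on March 26, 2001 — the later of the July 9, 1998 act and the March 26, 2001 discovery.
The untolled deadline — 4 years after March 26, 2001 — is March 26, 2005.
Because the plaintiff's legal incapacity ran from April 30, 2003 to August 28, 2003, the deadline is extended by 120 days to July 24, 2005.
None of the other events listed affects the running of the period under the stated rules.
The May 16, 2005 filing precedes the July 24, 2005 deadline; the claim is timely.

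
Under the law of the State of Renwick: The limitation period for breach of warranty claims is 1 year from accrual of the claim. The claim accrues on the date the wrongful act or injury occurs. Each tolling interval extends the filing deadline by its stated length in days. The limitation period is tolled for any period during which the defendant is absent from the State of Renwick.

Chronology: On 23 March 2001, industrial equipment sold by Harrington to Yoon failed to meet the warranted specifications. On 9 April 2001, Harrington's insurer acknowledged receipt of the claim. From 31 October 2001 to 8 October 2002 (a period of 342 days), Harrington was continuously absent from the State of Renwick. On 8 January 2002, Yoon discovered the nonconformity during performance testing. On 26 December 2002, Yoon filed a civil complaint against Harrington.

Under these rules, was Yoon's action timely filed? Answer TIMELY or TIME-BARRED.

Because the rule ties accrual to occurrence, the claim accrued on 23 March 2001, not on the 8 January 2002 discovery date.
1 year from 23 March 2001 is 23 March 2002.
Because the defendant's absence from the jurisdiction ran from 31 October 2001 to 8 October 2002, the deadline is extended by 342 days to 28 February 2003.
Nothing else in the chronology tolls or restarts the period.
Filing on 26 December 2002 beat the 28 February 2003 deadline — the action is timely.

TIMELY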